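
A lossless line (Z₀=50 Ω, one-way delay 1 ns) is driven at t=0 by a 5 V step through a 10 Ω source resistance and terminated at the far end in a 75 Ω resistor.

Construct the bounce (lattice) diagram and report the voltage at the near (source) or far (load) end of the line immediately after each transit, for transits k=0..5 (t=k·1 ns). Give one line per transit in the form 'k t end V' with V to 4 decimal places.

0 0 source 4.1667
1 1 load 5.0000
2 2 source 4.4444
3 3 load 4.3333
4 4 source 4.4074
5 5 load 4.4222

Γ_L=0.200000, Γ_S=-0.666667; launch V₁=5·50/60=4.166667
k=0 src: V=4.1667
k=1 load: inc=4.166667, refl=4.166667·0.200000=0.8333; V=0.000000+4.166667+0.833333=5.0000
k=2 src: inc=0.833333, refl=0.833333·-0.666667=-0.5556; V=4.166667+0.833333+-0.555556=4.4444
k=3 load: inc=-0.555556, refl=-0.555556·0.200000=-0.1111; V=5.000000+-0.555556+-0.111111=4.3333
k=4 src: inc=-0.111111, refl=-0.111111·-0.666667=0.0741; V=4.444444+-0.111111+0.074074=4.4074
k=5 load: inc=0.074074, refl=0.074074·0.200000=0.0148; V=4.333333+0.074074+0.014815=4.4222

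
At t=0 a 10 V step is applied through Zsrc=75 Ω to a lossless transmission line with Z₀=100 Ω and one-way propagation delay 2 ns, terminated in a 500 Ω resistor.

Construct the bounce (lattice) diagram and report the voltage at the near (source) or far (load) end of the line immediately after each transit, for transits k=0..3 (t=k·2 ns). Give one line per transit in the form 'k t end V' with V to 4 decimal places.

Γ_L=0.666667, Γ_S=-0.142857; launch V₁=10·100/175=5.714286
k=0 src: V=5.7143
k=1 load: inc=5.714286, refl=5.714286·0.666667=3.8095; V=0.000000+5.714286+3.809524=9.5238
k=2 src: inc=3.809524, refl=3.809524·-0.142857=-0.5442; V=5.714286+3.809524+-0.544218=8.9796
k=3 load: inc=-0.544218, refl=-0.544218·0.666667=-0.3628; V=9.523810+-0.544218+-0.362812=8.6168

0 0 source 5.7143
1 2 load 9.5238
2 4 source 8.9796
3 6 load 8.6168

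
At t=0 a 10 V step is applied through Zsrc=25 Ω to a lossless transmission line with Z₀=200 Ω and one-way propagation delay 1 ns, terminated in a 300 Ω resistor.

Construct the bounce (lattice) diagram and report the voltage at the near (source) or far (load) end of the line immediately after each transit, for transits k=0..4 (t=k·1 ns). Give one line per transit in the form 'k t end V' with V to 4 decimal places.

Γ_L=0.200000, Γ_S=-0.777778; launch V₁=10·200/225=8.888889
k=0 src: V=8.8889
k=1 load: inc=8.888889, refl=8.888889·0.200000=1.7778; V=0.000000+8.888889+1.777778=10.6667
k=2 src: inc=1.777778, refl=1.777778·-0.777778=-1.3827; V=8.888889+1.777778+-1.382716=9.2840
k=3 load: inc=-1.382716, refl=-1.382716·0.200000=-0.2765; V=10.666667+-1.382716+-0.276543=9.0074
k=4 src: inc=-0.276543, refl=-0.276543·-0.777778=0.2151; V=9.283951+-0.276543+0.215089=9.2225

0 0 source 8.8889
1 1 load 10.6667
2 2 source 9.2840
3 3 load 9.0074
4 4 source 9.2225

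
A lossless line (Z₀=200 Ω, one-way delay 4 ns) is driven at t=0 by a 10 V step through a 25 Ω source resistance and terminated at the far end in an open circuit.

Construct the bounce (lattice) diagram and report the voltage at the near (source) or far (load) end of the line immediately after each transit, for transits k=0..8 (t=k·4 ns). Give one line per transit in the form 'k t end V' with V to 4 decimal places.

0 0 source 8.8889
1 4 load 17.7778
2 8 source 10.8642
3 12 load 3.9506
4 16 source 9.3278
5 20 load 14.7051
6 24 source 10.5228
7 28 load 6.3405
8 32 source 9.5934

Γ_L=1.000000, Γ_S=-0.777778; launch V₁=10·200/225=8.888889
k=0 src: V=8.8889
k=1 load: inc=8.888889, refl=8.888889·1.000000=8.8889; V=0.000000+8.888889+8.888889=17.7778
k=2 src: inc=8.888889, refl=8.888889·-0.777778=-6.9136; V=8.888889+8.888889+-6.913580=10.8642
k=3 load: inc=-6.913580, refl=-6.913580·1.000000=-6.9136; V=17.777778+-6.913580+-6.913580=3.9506
k=4 src: inc=-6.913580, refl=-6.913580·-0.777778=5.3772; V=10.864198+-6.913580+5.377229=9.3278
k=5 load: inc=5.377229, refl=5.377229·1.000000=5.3772; V=3.950617+5.377229+5.377229=14.7051
k=6 src: inc=5.377229, refl=5.377229·-0.777778=-4.1823; V=9.327846+5.377229+-4.182289=10.5228
k=7 load: inc=-4.182289, refl=-4.182289·1.000000=-4.1823; V=14.705075+-4.182289+-4.182289=6.3405
k=8 src: inc=-4.182289, refl=-4.182289·-0.777778=3.2529; V=10.522786+-4.182289+3.252892=9.5934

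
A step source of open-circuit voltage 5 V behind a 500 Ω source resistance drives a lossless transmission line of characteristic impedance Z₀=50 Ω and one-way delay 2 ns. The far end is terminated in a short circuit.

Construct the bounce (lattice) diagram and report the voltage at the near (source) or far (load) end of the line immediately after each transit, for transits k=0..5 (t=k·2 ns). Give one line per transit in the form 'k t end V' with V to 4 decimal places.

Γ_L=-1.000000, Γ_S=0.818182; launch V₁=5·50/550=0.454545
k=0 src: V=0.4545
k=1 load: inc=0.454545, refl=0.454545·-1.000000=-0.4545; V=0.000000+0.454545+-0.454545=0.0000
k=2 src: inc=-0.454545, refl=-0.454545·0.818182=-0.3719; V=0.454545+-0.454545+-0.371901=-0.3719
k=3 load: inc=-0.371901, refl=-0.371901·-1.000000=0.3719; V=0.000000+-0.371901+0.371901=0.0000
k=4 src: inc=0.371901, refl=0.371901·0.818182=0.3043; V=-0.371901+0.371901+0.304282=0.3043
k=5 load: inc=0.304282, refl=0.304282·-1.000000=-0.3043; V=0.000000+0.304282+-0.304282=0.0000

0 0 source 0.4545
1 2 load 0.0000
2 4 source -0.3719
3 6 load 0.0000
4 8 source 0.3043
5 10 load 0.0000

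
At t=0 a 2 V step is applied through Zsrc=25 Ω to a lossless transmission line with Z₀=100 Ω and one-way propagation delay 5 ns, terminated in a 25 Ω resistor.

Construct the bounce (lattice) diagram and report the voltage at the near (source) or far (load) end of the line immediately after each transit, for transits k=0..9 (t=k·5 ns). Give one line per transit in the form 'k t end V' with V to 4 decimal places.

Γ_L=-0.600000, Γ_S=-0.600000; launch V₁=2·100/125=1.600000
k=0 src: V=1.6000
k=1 load: inc=1.600000, refl=1.600000·-0.600000=-0.9600; V=0.000000+1.600000+-0.960000=0.6400
k=2 src: inc=-0.960000, refl=-0.960000·-0.600000=0.5760; V=1.600000+-0.960000+0.576000=1.2160
k=3 load: inc=0.576000, refl=0.576000·-0.600000=-0.3456; V=0.640000+0.576000+-0.345600=0.8704
k=4 src: inc=-0.345600, refl=-0.345600·-0.600000=0.2074; V=1.216000+-0.345600+0.207360=1.0778
k=5 load: inc=0.207360, refl=0.207360·-0.600000=-0.1244; V=0.870400+0.207360+-0.124416=0.9533
k=6 src: inc=-0.124416, refl=-0.124416·-0.600000=0.0746; V=1.077760+-0.124416+0.074650=1.0280
k=7 load: inc=0.074650, refl=0.074650·-0.600000=-0.0448; V=0.953344+0.074650+-0.044790=0.9832
k=8 src: inc=-0.044790, refl=-0.044790·-0.600000=0.0269; V=1.027994+-0.044790+0.026874=1.0101
k=9 load: inc=0.026874, refl=0.026874·-0.600000=-0.0161; V=0.983204+0.026874+-0.016124=0.9940

0 0 source 1.6000
1 5 load 0.6400
2 10 source 1.2160
3 15 load 0.8704
4 20 source 1.0778
5 25 load 0.9533
6 30 source 1.0280
7 35 load 0.9832
8 40 source 1.0101
9 45 load 0.9940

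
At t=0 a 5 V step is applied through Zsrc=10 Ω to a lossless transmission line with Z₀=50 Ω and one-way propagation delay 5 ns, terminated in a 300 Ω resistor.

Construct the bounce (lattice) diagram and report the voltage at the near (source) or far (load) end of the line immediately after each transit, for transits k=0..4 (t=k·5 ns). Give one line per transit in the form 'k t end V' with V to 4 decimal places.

0 0 source 4.1667
1 5 load 7.1429
2 10 source 5.1587
3 15 load 3.7415
4 20 source 4.6863

Γ_L=0.714286, Γ_S=-0.666667; launch V₁=5·50/60=4.166667
k=0 src: V=4.1667
k=1 load: inc=4.166667, refl=4.166667·0.714286=2.9762; V=0.000000+4.166667+2.976190=7.1429
k=2 src: inc=2.976190, refl=2.976190·-0.666667=-1.9841; V=4.166667+2.976190+-1.984127=5.1587
k=3 load: inc=-1.984127, refl=-1.984127·0.714286=-1.4172; V=7.142857+-1.984127+-1.417234=3.7415
k=4 src: inc=-1.417234, refl=-1.417234·-0.666667=0.9448; V=5.158730+-1.417234+0.944822=4.6863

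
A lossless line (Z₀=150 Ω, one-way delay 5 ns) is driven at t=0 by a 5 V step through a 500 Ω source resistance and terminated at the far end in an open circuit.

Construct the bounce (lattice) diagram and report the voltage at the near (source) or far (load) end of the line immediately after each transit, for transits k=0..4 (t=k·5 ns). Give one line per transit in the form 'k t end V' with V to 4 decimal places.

Γ_L=1.000000, Γ_S=0.538462; launch V₁=5·150/650=1.153846
k=0 src: V=1.1538
k=1 load: inc=1.153846, refl=1.153846·1.000000=1.1538; V=0.000000+1.153846+1.153846=2.3077
k=2 src: inc=1.153846, refl=1.153846·0.538462=0.6213; V=1.153846+1.153846+0.621302=2.9290
k=3 load: inc=0.621302, refl=0.621302·1.000000=0.6213; V=2.307692+0.621302+0.621302=3.5503
k=4 src: inc=0.621302, refl=0.621302·0.538462=0.3345; V=2.928994+0.621302+0.334547=3.8848

0 0 source 1.1538
1 5 load 2.3077
2 10 source 2.9290
3 15 load 3.5503
4 20 source 3.8848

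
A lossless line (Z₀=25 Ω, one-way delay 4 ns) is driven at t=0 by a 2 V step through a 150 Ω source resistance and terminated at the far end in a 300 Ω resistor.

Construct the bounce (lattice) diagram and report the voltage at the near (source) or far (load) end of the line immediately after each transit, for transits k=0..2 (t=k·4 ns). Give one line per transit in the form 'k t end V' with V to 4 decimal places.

0 0 source 0.2857
1 4 load 0.5275
2 8 source 0.7002

Γ_L=0.846154, Γ_S=0.714286; launch V₁=2·25/175=0.285714
k=0 src: V=0.2857
k=1 load: inc=0.285714, refl=0.285714·0.846154=0.2418; V=0.000000+0.285714+0.241758=0.5275
k=2 src: inc=0.241758, refl=0.241758·0.714286=0.1727; V=0.285714+0.241758+0.172684=0.7002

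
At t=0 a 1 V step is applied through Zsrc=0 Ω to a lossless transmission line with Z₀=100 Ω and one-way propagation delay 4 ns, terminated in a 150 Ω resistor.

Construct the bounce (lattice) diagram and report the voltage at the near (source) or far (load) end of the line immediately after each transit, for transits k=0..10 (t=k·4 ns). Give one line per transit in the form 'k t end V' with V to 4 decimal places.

0 0 source 1.0000
1 4 load 1.2000
2 8 source 1.0000
3 12 load 0.9600
4 16 source 1.0000
5 20 load 1.0080
6 24 source 1.0000
7 28 load 0.9984
8 32 source 1.0000
9 36 load 1.0003
10 40 source 1.0000

Γ_L=0.200000, Γ_S=-1.000000; launch V₁=1·100/100=1.000000
k=0 src: V=1.0000
k=1 load: inc=1.000000, refl=1.000000·0.200000=0.2000; V=0.000000+1.000000+0.200000=1.2000
k=2 src: inc=0.200000, refl=0.200000·-1.000000=-0.2000; V=1.000000+0.200000+-0.200000=1.0000
k=3 load: inc=-0.200000, refl=-0.200000·0.200000=-0.0400; V=1.200000+-0.200000+-0.040000=0.9600
k=4 src: inc=-0.040000, refl=-0.040000·-1.000000=0.0400; V=1.000000+-0.040000+0.040000=1.0000
k=5 load: inc=0.040000, refl=0.040000·0.200000=0.0080; V=0.960000+0.040000+0.008000=1.0080
k=6 src: inc=0.008000, refl=0.008000·-1.000000=-0.0080; V=1.000000+0.008000+-0.008000=1.0000
k=7 load: inc=-0.008000, refl=-0.008000·0.200000=-0.0016; V=1.008000+-0.008000+-0.001600=0.9984
k=8 src: inc=-0.001600, refl=-0.001600·-1.000000=0.0016; V=1.000000+-0.001600+0.001600=1.0000
k=9 load: inc=0.001600, refl=0.001600·0.200000=0.0003; V=0.998400+0.001600+0.000320=1.0003
k=10 src: inc=0.000320, refl=0.000320·-1.000000=-0.0003; V=1.000000+0.000320+-0.000320=1.0000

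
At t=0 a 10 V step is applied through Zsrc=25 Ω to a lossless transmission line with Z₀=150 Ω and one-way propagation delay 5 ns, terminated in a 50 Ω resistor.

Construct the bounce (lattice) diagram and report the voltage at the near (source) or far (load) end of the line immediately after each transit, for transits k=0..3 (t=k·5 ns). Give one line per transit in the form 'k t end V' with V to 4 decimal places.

0 0 source 8.5714
1 5 load 4.2857
2 10 source 7.3469
3 15 load 5.8163

Γ_L=-0.500000, Γ_S=-0.714286; launch V₁=10·150/175=8.571429
k=0 src: V=8.5714
k=1 load: inc=8.571429, refl=8.571429·-0.500000=-4.2857; V=0.000000+8.571429+-4.285714=4.2857
k=2 src: inc=-4.285714, refl=-4.285714·-0.714286=3.0612; V=8.571429+-4.285714+3.061224=7.3469
k=3 load: inc=3.061224, refl=3.061224·-0.500000=-1.5306; V=4.285714+3.061224+-1.530612=5.8163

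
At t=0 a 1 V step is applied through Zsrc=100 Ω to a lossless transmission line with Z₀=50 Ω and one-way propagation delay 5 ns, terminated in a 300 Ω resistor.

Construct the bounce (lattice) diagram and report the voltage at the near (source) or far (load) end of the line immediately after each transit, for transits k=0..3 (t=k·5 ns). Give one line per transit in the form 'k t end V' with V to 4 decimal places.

0 0 source 0.3333
1 5 load 0.5714
2 10 source 0.6508
3 15 load 0.7075

Γ_L=0.714286, Γ_S=0.333333; launch V₁=1·50/150=0.333333
k=0 src: V=0.3333
k=1 load: inc=0.333333, refl=0.333333·0.714286=0.2381; V=0.000000+0.333333+0.238095=0.5714
k=2 src: inc=0.238095, refl=0.238095·0.333333=0.0794; V=0.333333+0.238095+0.079365=0.6508
k=3 load: inc=0.079365, refl=0.079365·0.714286=0.0567; V=0.571429+0.079365+0.056689=0.7075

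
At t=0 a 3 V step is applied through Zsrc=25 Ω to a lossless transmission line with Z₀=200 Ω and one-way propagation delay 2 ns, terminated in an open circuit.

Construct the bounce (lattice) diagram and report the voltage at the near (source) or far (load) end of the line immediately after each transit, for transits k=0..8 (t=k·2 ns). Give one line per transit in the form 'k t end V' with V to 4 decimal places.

Γ_L=1.000000, Γ_S=-0.777778; launch V₁=3·200/225=2.666667
k=0 src: V=2.6667
k=1 load: inc=2.666667, refl=2.666667·1.000000=2.6667; V=0.000000+2.666667+2.666667=5.3333
k=2 src: inc=2.666667, refl=2.666667·-0.777778=-2.0741; V=2.666667+2.666667+-2.074074=3.2593
k=3 load: inc=-2.074074, refl=-2.074074·1.000000=-2.0741; V=5.333333+-2.074074+-2.074074=1.1852
k=4 src: inc=-2.074074, refl=-2.074074·-0.777778=1.6132; V=3.259259+-2.074074+1.613169=2.7984
k=5 load: inc=1.613169, refl=1.613169·1.000000=1.6132; V=1.185185+1.613169+1.613169=4.4115
k=6 src: inc=1.613169, refl=1.613169·-0.777778=-1.2547; V=2.798354+1.613169+-1.254687=3.1568
k=7 load: inc=-1.254687, refl=-1.254687·1.000000=-1.2547; V=4.411523+-1.254687+-1.254687=1.9021
k=8 src: inc=-1.254687, refl=-1.254687·-0.777778=0.9759; V=3.156836+-1.254687+0.975867=2.8780

0 0 source 2.6667
1 2 load 5.3333
2 4 source 3.2593
3 6 load 1.1852
4 8 source 2.7984
5 10 load 4.4115
6 12 source 3.1568
7 14 load 1.9021
8 16 source 2.8780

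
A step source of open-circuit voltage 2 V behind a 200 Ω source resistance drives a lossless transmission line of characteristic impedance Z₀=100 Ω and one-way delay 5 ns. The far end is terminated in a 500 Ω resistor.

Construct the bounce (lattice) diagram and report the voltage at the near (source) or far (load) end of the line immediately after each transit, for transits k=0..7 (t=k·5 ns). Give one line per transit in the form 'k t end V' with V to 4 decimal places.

0 0 source 0.6667
1 5 load 1.1111
2 10 source 1.2593
3 15 load 1.3580
4 20 source 1.3909
5 25 load 1.4129
6 30 source 1.4202
7 35 load 1.4251

Γ_L=0.666667, Γ_S=0.333333; launch V₁=2·100/300=0.666667
k=0 src: V=0.6667
k=1 load: inc=0.666667, refl=0.666667·0.666667=0.4444; V=0.000000+0.666667+0.444444=1.1111
k=2 src: inc=0.444444, refl=0.444444·0.333333=0.1481; V=0.666667+0.444444+0.148148=1.2593
k=3 load: inc=0.148148, refl=0.148148·0.666667=0.0988; V=1.111111+0.148148+0.098765=1.3580
k=4 src: inc=0.098765, refl=0.098765·0.333333=0.0329; V=1.259259+0.098765+0.032922=1.3909
k=5 load: inc=0.032922, refl=0.032922·0.666667=0.0219; V=1.358025+0.032922+0.021948=1.4129
k=6 src: inc=0.021948, refl=0.021948·0.333333=0.0073; V=1.390947+0.021948+0.007316=1.4202
k=7 load: inc=0.007316, refl=0.007316·0.666667=0.0049; V=1.412894+0.007316+0.004877=1.4251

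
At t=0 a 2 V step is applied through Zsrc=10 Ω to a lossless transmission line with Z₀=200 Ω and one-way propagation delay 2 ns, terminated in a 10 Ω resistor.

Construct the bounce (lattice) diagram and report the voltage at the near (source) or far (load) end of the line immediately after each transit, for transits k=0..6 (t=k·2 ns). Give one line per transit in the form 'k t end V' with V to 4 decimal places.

0 0 source 1.9048
1 2 load 0.1814
2 4 source 1.7406
3 6 load 0.3299
4 8 source 1.6063
5 10 load 0.4515
6 12 source 1.4963

Γ_L=-0.904762, Γ_S=-0.904762; launch V₁=2·200/210=1.904762
k=0 src: V=1.9048
k=1 load: inc=1.904762, refl=1.904762·-0.904762=-1.7234; V=0.000000+1.904762+-1.723356=0.1814
k=2 src: inc=-1.723356, refl=-1.723356·-0.904762=1.5592; V=1.904762+-1.723356+1.559227=1.7406
k=3 load: inc=1.559227, refl=1.559227·-0.904762=-1.4107; V=0.181406+1.559227+-1.410729=0.3299
k=4 src: inc=-1.410729, refl=-1.410729·-0.904762=1.2764; V=1.740633+-1.410729+1.276374=1.6063
k=5 load: inc=1.276374, refl=1.276374·-0.904762=-1.1548; V=0.329904+1.276374+-1.154814=0.4515
k=6 src: inc=-1.154814, refl=-1.154814·-0.904762=1.0448; V=1.606278+-1.154814+1.044832=1.4963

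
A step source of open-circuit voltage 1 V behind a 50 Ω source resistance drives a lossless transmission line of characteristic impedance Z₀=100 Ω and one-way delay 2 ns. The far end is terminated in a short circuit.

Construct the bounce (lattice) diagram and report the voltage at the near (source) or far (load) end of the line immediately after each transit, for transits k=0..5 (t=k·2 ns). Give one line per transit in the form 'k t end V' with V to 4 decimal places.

0 0 source 0.6667
1 2 load 0.0000
2 4 source 0.2222
3 6 load 0.0000
4 8 source 0.0741
5 10 load 0.0000

Γ_L=-1.000000, Γ_S=-0.333333; launch V₁=1·100/150=0.666667
k=0 src: V=0.6667
k=1 load: inc=0.666667, refl=0.666667·-1.000000=-0.6667; V=0.000000+0.666667+-0.666667=0.0000
k=2 src: inc=-0.666667, refl=-0.666667·-0.333333=0.2222; V=0.666667+-0.666667+0.222222=0.2222
k=3 load: inc=0.222222, refl=0.222222·-1.000000=-0.2222; V=0.000000+0.222222+-0.222222=0.0000
k=4 src: inc=-0.222222, refl=-0.222222·-0.333333=0.0741; V=0.222222+-0.222222+0.074074=0.0741
k=5 load: inc=0.074074, refl=0.074074·-1.000000=-0.0741; V=0.000000+0.074074+-0.074074=0.0000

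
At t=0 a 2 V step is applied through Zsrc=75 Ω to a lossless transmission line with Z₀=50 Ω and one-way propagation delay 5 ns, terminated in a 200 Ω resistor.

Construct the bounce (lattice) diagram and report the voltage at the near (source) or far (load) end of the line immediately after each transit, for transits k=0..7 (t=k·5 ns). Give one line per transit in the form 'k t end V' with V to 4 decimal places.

Γ_L=0.600000, Γ_S=0.200000; launch V₁=2·50/125=0.800000
k=0 src: V=0.8000
k=1 load: inc=0.800000, refl=0.800000·0.600000=0.4800; V=0.000000+0.800000+0.480000=1.2800
k=2 src: inc=0.480000, refl=0.480000·0.200000=0.0960; V=0.800000+0.480000+0.096000=1.3760
k=3 load: inc=0.096000, refl=0.096000·0.600000=0.0576; V=1.280000+0.096000+0.057600=1.4336
k=4 src: inc=0.057600, refl=0.057600·0.200000=0.0115; V=1.376000+0.057600+0.011520=1.4451
k=5 load: inc=0.011520, refl=0.011520·0.600000=0.0069; V=1.433600+0.011520+0.006912=1.4520
k=6 src: inc=0.006912, refl=0.006912·0.200000=0.0014; V=1.445120+0.006912+0.001382=1.4534
k=7 load: inc=0.001382, refl=0.001382·0.600000=0.0008; V=1.452032+0.001382+0.000829=1.4542

0 0 source 0.8000
1 5 load 1.2800
2 10 source 1.3760
3 15 load 1.4336
4 20 source 1.4451
5 25 load 1.4520
6 30 source 1.4534
7 35 load 1.4542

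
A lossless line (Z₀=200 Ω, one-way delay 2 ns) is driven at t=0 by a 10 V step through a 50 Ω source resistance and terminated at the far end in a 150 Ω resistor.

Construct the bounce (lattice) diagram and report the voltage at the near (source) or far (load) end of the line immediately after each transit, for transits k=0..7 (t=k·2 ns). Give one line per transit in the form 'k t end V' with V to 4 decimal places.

Γ_L=-0.142857, Γ_S=-0.600000; launch V₁=10·200/250=8.000000
k=0 src: V=8.0000
k=1 load: inc=8.000000, refl=8.000000·-0.142857=-1.1429; V=0.000000+8.000000+-1.142857=6.8571
k=2 src: inc=-1.142857, refl=-1.142857·-0.600000=0.6857; V=8.000000+-1.142857+0.685714=7.5429
k=3 load: inc=0.685714, refl=0.685714·-0.142857=-0.0980; V=6.857143+0.685714+-0.097959=7.4449
k=4 src: inc=-0.097959, refl=-0.097959·-0.600000=0.0588; V=7.542857+-0.097959+0.058776=7.5037
k=5 load: inc=0.058776, refl=0.058776·-0.142857=-0.0084; V=7.444898+0.058776+-0.008397=7.4953
k=6 src: inc=-0.008397, refl=-0.008397·-0.600000=0.0050; V=7.503673+-0.008397+0.005038=7.5003
k=7 load: inc=0.005038, refl=0.005038·-0.142857=-0.0007; V=7.495277+0.005038+-0.000720=7.4996

0 0 source 8.0000
1 2 load 6.8571
2 4 source 7.5429
3 6 load 7.4449
4 8 source 7.5037
5 10 load 7.4953
6 12 source 7.5003
7 14 load 7.4996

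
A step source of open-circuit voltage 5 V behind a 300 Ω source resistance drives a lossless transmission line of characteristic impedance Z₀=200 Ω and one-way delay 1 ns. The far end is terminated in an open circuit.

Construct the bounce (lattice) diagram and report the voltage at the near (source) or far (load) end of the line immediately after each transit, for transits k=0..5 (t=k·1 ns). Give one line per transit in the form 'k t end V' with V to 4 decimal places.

Γ_L=1.000000, Γ_S=0.200000; launch V₁=5·200/500=2.000000
k=0 src: V=2.0000
k=1 load: inc=2.000000, refl=2.000000·1.000000=2.0000; V=0.000000+2.000000+2.000000=4.0000
k=2 src: inc=2.000000, refl=2.000000·0.200000=0.4000; V=2.000000+2.000000+0.400000=4.4000
k=3 load: inc=0.400000, refl=0.400000·1.000000=0.4000; V=4.000000+0.400000+0.400000=4.8000
k=4 src: inc=0.400000, refl=0.400000·0.200000=0.0800; V=4.400000+0.400000+0.080000=4.8800
k=5 load: inc=0.080000, refl=0.080000·1.000000=0.0800; V=4.800000+0.080000+0.080000=4.9600

0 0 source 2.0000
1 1 load 4.0000
2 2 source 4.4000
3 3 load 4.8000
4 4 source 4.8800
5 5 load 4.9600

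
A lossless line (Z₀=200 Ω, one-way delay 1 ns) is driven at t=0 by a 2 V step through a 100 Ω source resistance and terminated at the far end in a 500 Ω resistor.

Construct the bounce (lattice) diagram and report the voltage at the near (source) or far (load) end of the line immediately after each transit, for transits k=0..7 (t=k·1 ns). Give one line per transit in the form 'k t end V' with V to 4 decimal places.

0 0 source 1.3333
1 1 load 1.9048
2 2 source 1.7143
3 3 load 1.6327
4 4 source 1.6599
5 5 load 1.6715
6 6 source 1.6676
7 7 load 1.6660

Γ_L=0.428571, Γ_S=-0.333333; launch V₁=2·200/300=1.333333
k=0 src: V=1.3333
k=1 load: inc=1.333333, refl=1.333333·0.428571=0.5714; V=0.000000+1.333333+0.571429=1.9048
k=2 src: inc=0.571429, refl=0.571429·-0.333333=-0.1905; V=1.333333+0.571429+-0.190476=1.7143
k=3 load: inc=-0.190476, refl=-0.190476·0.428571=-0.0816; V=1.904762+-0.190476+-0.081633=1.6327
k=4 src: inc=-0.081633, refl=-0.081633·-0.333333=0.0272; V=1.714286+-0.081633+0.027211=1.6599
k=5 load: inc=0.027211, refl=0.027211·0.428571=0.0117; V=1.632653+0.027211+0.011662=1.6715
k=6 src: inc=0.011662, refl=0.011662·-0.333333=-0.0039; V=1.659864+0.011662+-0.003887=1.6676
k=7 load: inc=-0.003887, refl=-0.003887·0.428571=-0.0017; V=1.671526+-0.003887+-0.001666=1.6660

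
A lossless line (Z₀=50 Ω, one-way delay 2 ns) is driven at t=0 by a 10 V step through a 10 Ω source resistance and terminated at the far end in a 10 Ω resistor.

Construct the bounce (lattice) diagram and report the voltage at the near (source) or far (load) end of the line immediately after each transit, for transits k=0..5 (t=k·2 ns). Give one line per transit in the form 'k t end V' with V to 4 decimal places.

0 0 source 8.3333
1 2 load 2.7778
2 4 source 6.4815
3 6 load 4.0123
4 8 source 5.6584
5 10 load 4.5610

Γ_L=-0.666667, Γ_S=-0.666667; launch V₁=10·50/60=8.333333
k=0 src: V=8.3333
k=1 load: inc=8.333333, refl=8.333333·-0.666667=-5.5556; V=0.000000+8.333333+-5.555556=2.7778
k=2 src: inc=-5.555556, refl=-5.555556·-0.666667=3.7037; V=8.333333+-5.555556+3.703704=6.4815
k=3 load: inc=3.703704, refl=3.703704·-0.666667=-2.4691; V=2.777778+3.703704+-2.469136=4.0123
k=4 src: inc=-2.469136, refl=-2.469136·-0.666667=1.6461; V=6.481481+-2.469136+1.646091=5.6584
k=5 load: inc=1.646091, refl=1.646091·-0.666667=-1.0974; V=4.012346+1.646091+-1.097394=4.5610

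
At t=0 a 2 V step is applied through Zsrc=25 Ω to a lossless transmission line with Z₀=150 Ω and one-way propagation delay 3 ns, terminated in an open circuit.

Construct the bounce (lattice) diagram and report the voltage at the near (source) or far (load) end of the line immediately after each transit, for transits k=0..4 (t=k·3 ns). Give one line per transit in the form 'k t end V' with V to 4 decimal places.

Γ_L=1.000000, Γ_S=-0.714286; launch V₁=2·150/175=1.714286
k=0 src: V=1.7143
k=1 load: inc=1.714286, refl=1.714286·1.000000=1.7143; V=0.000000+1.714286+1.714286=3.4286
k=2 src: inc=1.714286, refl=1.714286·-0.714286=-1.2245; V=1.714286+1.714286+-1.224490=2.2041
k=3 load: inc=-1.224490, refl=-1.224490·1.000000=-1.2245; V=3.428571+-1.224490+-1.224490=0.9796
k=4 src: inc=-1.224490, refl=-1.224490·-0.714286=0.8746; V=2.204082+-1.224490+0.874636=1.8542

0 0 source 1.7143
1 3 load 3.4286
2 6 source 2.2041
3 9 load 0.9796
4 12 source 1.8542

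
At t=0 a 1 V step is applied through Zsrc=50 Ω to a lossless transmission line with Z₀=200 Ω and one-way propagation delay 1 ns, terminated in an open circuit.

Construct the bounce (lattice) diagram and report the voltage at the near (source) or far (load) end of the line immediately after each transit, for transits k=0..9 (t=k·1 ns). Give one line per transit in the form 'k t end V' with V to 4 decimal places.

0 0 source 0.8000
1 1 load 1.6000
2 2 source 1.1200
3 3 load 0.6400
4 4 source 0.9280
5 5 load 1.2160
6 6 source 1.0432
7 7 load 0.8704
8 8 source 0.9741
9 9 load 1.0778

Γ_L=1.000000, Γ_S=-0.600000; launch V₁=1·200/250=0.800000
k=0 src: V=0.8000
k=1 load: inc=0.800000, refl=0.800000·1.000000=0.8000; V=0.000000+0.800000+0.800000=1.6000
k=2 src: inc=0.800000, refl=0.800000·-0.600000=-0.4800; V=0.800000+0.800000+-0.480000=1.1200
k=3 load: inc=-0.480000, refl=-0.480000·1.000000=-0.4800; V=1.600000+-0.480000+-0.480000=0.6400
k=4 src: inc=-0.480000, refl=-0.480000·-0.600000=0.2880; V=1.120000+-0.480000+0.288000=0.9280
k=5 load: inc=0.288000, refl=0.288000·1.000000=0.2880; V=0.640000+0.288000+0.288000=1.2160
k=6 src: inc=0.288000, refl=0.288000·-0.600000=-0.1728; V=0.928000+0.288000+-0.172800=1.0432
k=7 load: inc=-0.172800, refl=-0.172800·1.000000=-0.1728; V=1.216000+-0.172800+-0.172800=0.8704
k=8 src: inc=-0.172800, refl=-0.172800·-0.600000=0.1037; V=1.043200+-0.172800+0.103680=0.9741
k=9 load: inc=0.103680, refl=0.103680·1.000000=0.1037; V=0.870400+0.103680+0.103680=1.0778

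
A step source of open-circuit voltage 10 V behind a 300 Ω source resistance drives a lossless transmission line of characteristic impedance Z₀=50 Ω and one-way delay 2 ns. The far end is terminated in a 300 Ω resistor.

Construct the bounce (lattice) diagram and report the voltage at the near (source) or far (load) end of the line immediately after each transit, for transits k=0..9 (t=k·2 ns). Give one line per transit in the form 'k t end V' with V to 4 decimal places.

Γ_L=0.714286, Γ_S=0.714286; launch V₁=10·50/350=1.428571
k=0 src: V=1.4286
k=1 load: inc=1.428571, refl=1.428571·0.714286=1.0204; V=0.000000+1.428571+1.020408=2.4490
k=2 src: inc=1.020408, refl=1.020408·0.714286=0.7289; V=1.428571+1.020408+0.728863=3.1778
k=3 load: inc=0.728863, refl=0.728863·0.714286=0.5206; V=2.448980+0.728863+0.520616=3.6985
k=4 src: inc=0.520616, refl=0.520616·0.714286=0.3719; V=3.177843+0.520616+0.371869=4.0703
k=5 load: inc=0.371869, refl=0.371869·0.714286=0.2656; V=3.698459+0.371869+0.265621=4.3359
k=6 src: inc=0.265621, refl=0.265621·0.714286=0.1897; V=4.070328+0.265621+0.189729=4.5257
k=7 load: inc=0.189729, refl=0.189729·0.714286=0.1355; V=4.335948+0.189729+0.135521=4.6612
k=8 src: inc=0.135521, refl=0.135521·0.714286=0.0968; V=4.525677+0.135521+0.096801=4.7580
k=9 load: inc=0.096801, refl=0.096801·0.714286=0.0691; V=4.661198+0.096801+0.069143=4.8271

0 0 source 1.4286
1 2 load 2.4490
2 4 source 3.1778
3 6 load 3.6985
4 8 source 4.0703
5 10 load 4.3359
6 12 source 4.5257
7 14 load 4.6612
8 16 source 4.7580
9 18 load 4.8271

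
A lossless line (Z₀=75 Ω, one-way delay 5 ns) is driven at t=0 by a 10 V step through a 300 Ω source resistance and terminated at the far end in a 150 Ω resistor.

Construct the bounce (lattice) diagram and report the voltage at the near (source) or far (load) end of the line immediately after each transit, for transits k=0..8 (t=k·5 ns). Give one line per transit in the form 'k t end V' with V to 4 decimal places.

Γ_L=0.333333, Γ_S=0.600000; launch V₁=10·75/375=2.000000
k=0 src: V=2.0000
k=1 load: inc=2.000000, refl=2.000000·0.333333=0.6667; V=0.000000+2.000000+0.666667=2.6667
k=2 src: inc=0.666667, refl=0.666667·0.600000=0.4000; V=2.000000+0.666667+0.400000=3.0667
k=3 load: inc=0.400000, refl=0.400000·0.333333=0.1333; V=2.666667+0.400000+0.133333=3.2000
k=4 src: inc=0.133333, refl=0.133333·0.600000=0.0800; V=3.066667+0.133333+0.080000=3.2800
k=5 load: inc=0.080000, refl=0.080000·0.333333=0.0267; V=3.200000+0.080000+0.026667=3.3067
k=6 src: inc=0.026667, refl=0.026667·0.600000=0.0160; V=3.280000+0.026667+0.016000=3.3227
k=7 load: inc=0.016000, refl=0.016000·0.333333=0.0053; V=3.306667+0.016000+0.005333=3.3280
k=8 src: inc=0.005333, refl=0.005333·0.600000=0.0032; V=3.322667+0.005333+0.003200=3.3312

0 0 source 2.0000
1 5 load 2.6667
2 10 source 3.0667
3 15 load 3.2000
4 20 source 3.2800
5 25 load 3.3067
6 30 source 3.3227
7 35 load 3.3280
8 40 source 3.3312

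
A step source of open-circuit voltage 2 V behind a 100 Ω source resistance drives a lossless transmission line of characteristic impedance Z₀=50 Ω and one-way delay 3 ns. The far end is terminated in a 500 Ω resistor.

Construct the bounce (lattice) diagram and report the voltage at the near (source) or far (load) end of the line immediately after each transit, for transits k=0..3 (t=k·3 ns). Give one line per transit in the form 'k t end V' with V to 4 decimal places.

0 0 source 0.6667
1 3 load 1.2121
2 6 source 1.3939
3 9 load 1.5427

Γ_L=0.818182, Γ_S=0.333333; launch V₁=2·50/150=0.666667
k=0 src: V=0.6667
k=1 load: inc=0.666667, refl=0.666667·0.818182=0.5455; V=0.000000+0.666667+0.545455=1.2121
k=2 src: inc=0.545455, refl=0.545455·0.333333=0.1818; V=0.666667+0.545455+0.181818=1.3939
k=3 load: inc=0.181818, refl=0.181818·0.818182=0.1488; V=1.212121+0.181818+0.148760=1.5427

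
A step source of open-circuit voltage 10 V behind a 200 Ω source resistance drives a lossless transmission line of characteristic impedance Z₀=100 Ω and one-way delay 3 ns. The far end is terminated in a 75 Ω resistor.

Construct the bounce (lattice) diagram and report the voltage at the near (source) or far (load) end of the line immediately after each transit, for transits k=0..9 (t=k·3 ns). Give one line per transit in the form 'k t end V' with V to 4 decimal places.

0 0 source 3.3333
1 3 load 2.8571
2 6 source 2.6984
3 9 load 2.7211
4 12 source 2.7286
5 15 load 2.7276
6 18 source 2.7272
7 21 load 2.7273
8 24 source 2.7273
9 27 load 2.7273

Γ_L=-0.142857, Γ_S=0.333333; launch V₁=10·100/300=3.333333
k=0 src: V=3.3333
k=1 load: inc=3.333333, refl=3.333333·-0.142857=-0.4762; V=0.000000+3.333333+-0.476190=2.8571
k=2 src: inc=-0.476190, refl=-0.476190·0.333333=-0.1587; V=3.333333+-0.476190+-0.158730=2.6984
k=3 load: inc=-0.158730, refl=-0.158730·-0.142857=0.0227; V=2.857143+-0.158730+0.022676=2.7211
k=4 src: inc=0.022676, refl=0.022676·0.333333=0.0076; V=2.698413+0.022676+0.007559=2.7286
k=5 load: inc=0.007559, refl=0.007559·-0.142857=-0.0011; V=2.721088+0.007559+-0.001080=2.7276
k=6 src: inc=-0.001080, refl=-0.001080·0.333333=-0.0004; V=2.728647+-0.001080+-0.000360=2.7272
k=7 load: inc=-0.000360, refl=-0.000360·-0.142857=0.0001; V=2.727567+-0.000360+0.000051=2.7273
k=8 src: inc=0.000051, refl=0.000051·0.333333=0.0000; V=2.727207+0.000051+0.000017=2.7273
k=9 load: inc=0.000017, refl=0.000017·-0.142857=-0.0000; V=2.727259+0.000017+-0.000002=2.7273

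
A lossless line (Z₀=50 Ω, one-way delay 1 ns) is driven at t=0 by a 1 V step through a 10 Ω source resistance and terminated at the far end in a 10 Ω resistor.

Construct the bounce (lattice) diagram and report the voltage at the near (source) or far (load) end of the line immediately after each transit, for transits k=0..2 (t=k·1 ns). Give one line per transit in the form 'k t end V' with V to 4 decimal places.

0 0 source 0.8333
1 1 load 0.2778
2 2 source 0.6481

Γ_L=-0.666667, Γ_S=-0.666667; launch V₁=1·50/60=0.833333
k=0 src: V=0.8333
k=1 load: inc=0.833333, refl=0.833333·-0.666667=-0.5556; V=0.000000+0.833333+-0.555556=0.2778
k=2 src: inc=-0.555556, refl=-0.555556·-0.666667=0.3704; V=0.833333+-0.555556+0.370370=0.6481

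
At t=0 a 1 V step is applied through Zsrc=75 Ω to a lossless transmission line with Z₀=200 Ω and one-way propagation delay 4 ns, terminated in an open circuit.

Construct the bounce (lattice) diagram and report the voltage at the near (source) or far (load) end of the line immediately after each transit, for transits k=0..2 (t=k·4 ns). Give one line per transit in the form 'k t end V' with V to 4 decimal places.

Γ_L=1.000000, Γ_S=-0.454545; launch V₁=1·200/275=0.727273
k=0 src: V=0.7273
k=1 load: inc=0.727273, refl=0.727273·1.000000=0.7273; V=0.000000+0.727273+0.727273=1.4545
k=2 src: inc=0.727273, refl=0.727273·-0.454545=-0.3306; V=0.727273+0.727273+-0.330579=1.1240

0 0 source 0.7273
1 4 load 1.4545
2 8 source 1.1240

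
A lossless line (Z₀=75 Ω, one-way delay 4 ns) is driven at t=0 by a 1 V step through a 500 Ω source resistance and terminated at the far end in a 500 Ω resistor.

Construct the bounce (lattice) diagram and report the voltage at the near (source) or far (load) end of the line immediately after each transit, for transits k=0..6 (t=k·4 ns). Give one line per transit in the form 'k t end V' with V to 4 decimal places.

Γ_L=0.739130, Γ_S=0.739130; launch V₁=1·75/575=0.130435
k=0 src: V=0.1304
k=1 load: inc=0.130435, refl=0.130435·0.739130=0.0964; V=0.000000+0.130435+0.096408=0.2268
k=2 src: inc=0.096408, refl=0.096408·0.739130=0.0713; V=0.130435+0.096408+0.071258=0.2981
k=3 load: inc=0.071258, refl=0.071258·0.739130=0.0527; V=0.226843+0.071258+0.052669=0.3508
k=4 src: inc=0.052669, refl=0.052669·0.739130=0.0389; V=0.298101+0.052669+0.038929=0.3897
k=5 load: inc=0.038929, refl=0.038929·0.739130=0.0288; V=0.350771+0.038929+0.028774=0.4185
k=6 src: inc=0.028774, refl=0.028774·0.739130=0.0213; V=0.389700+0.028774+0.021268=0.4397

0 0 source 0.1304
1 4 load 0.2268
2 8 source 0.2981
3 12 load 0.3508
4 16 source 0.3897
5 20 load 0.4185
6 24 source 0.4397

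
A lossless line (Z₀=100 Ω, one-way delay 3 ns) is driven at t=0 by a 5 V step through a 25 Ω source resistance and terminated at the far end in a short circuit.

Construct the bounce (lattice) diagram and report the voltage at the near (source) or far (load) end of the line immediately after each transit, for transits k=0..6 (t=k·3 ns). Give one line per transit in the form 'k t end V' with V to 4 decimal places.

Γ_L=-1.000000, Γ_S=-0.600000; launch V₁=5·100/125=4.000000
k=0 src: V=4.0000
k=1 load: inc=4.000000, refl=4.000000·-1.000000=-4.0000; V=0.000000+4.000000+-4.000000=0.0000
k=2 src: inc=-4.000000, refl=-4.000000·-0.600000=2.4000; V=4.000000+-4.000000+2.400000=2.4000
k=3 load: inc=2.400000, refl=2.400000·-1.000000=-2.4000; V=0.000000+2.400000+-2.400000=0.0000
k=4 src: inc=-2.400000, refl=-2.400000·-0.600000=1.4400; V=2.400000+-2.400000+1.440000=1.4400
k=5 load: inc=1.440000, refl=1.440000·-1.000000=-1.4400; V=0.000000+1.440000+-1.440000=0.0000
k=6 src: inc=-1.440000, refl=-1.440000·-0.600000=0.8640; V=1.440000+-1.440000+0.864000=0.8640

0 0 source 4.0000
1 3 load 0.0000
2 6 source 2.4000
3 9 load 0.0000
4 12 source 1.4400
5 15 load 0.0000
6 18 source 0.8640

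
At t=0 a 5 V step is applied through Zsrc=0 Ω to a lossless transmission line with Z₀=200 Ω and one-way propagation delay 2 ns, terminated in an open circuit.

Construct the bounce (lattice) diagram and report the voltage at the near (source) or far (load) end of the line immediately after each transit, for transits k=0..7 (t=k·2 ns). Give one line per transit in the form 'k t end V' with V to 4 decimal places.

Γ_L=1.000000, Γ_S=-1.000000; launch V₁=5·200/200=5.000000
k=0 src: V=5.0000
k=1 load: inc=5.000000, refl=5.000000·1.000000=5.0000; V=0.000000+5.000000+5.000000=10.0000
k=2 src: inc=5.000000, refl=5.000000·-1.000000=-5.0000; V=5.000000+5.000000+-5.000000=5.0000
k=3 load: inc=-5.000000, refl=-5.000000·1.000000=-5.0000; V=10.000000+-5.000000+-5.000000=0.0000
k=4 src: inc=-5.000000, refl=-5.000000·-1.000000=5.0000; V=5.000000+-5.000000+5.000000=5.0000
k=5 load: inc=5.000000, refl=5.000000·1.000000=5.0000; V=0.000000+5.000000+5.000000=10.0000
k=6 src: inc=5.000000, refl=5.000000·-1.000000=-5.0000; V=5.000000+5.000000+-5.000000=5.0000
k=7 load: inc=-5.000000, refl=-5.000000·1.000000=-5.0000; V=10.000000+-5.000000+-5.000000=0.0000

0 0 source 5.0000
1 2 load 10.0000
2 4 source 5.0000
3 6 load 0.0000
4 8 source 5.0000
5 10 load 10.0000
6 12 source 5.0000
7 14 load 0.0000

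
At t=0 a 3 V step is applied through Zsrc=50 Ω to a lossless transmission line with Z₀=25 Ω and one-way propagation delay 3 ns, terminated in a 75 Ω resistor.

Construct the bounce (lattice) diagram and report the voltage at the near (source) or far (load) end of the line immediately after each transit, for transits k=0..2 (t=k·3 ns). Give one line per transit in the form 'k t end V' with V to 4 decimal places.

0 0 source 1.0000
1 3 load 1.5000
2 6 source 1.6667

Γ_L=0.500000, Γ_S=0.333333; launch V₁=3·25/75=1.000000
k=0 src: V=1.0000
k=1 load: inc=1.000000, refl=1.000000·0.500000=0.5000; V=0.000000+1.000000+0.500000=1.5000
k=2 src: inc=0.500000, refl=0.500000·0.333333=0.1667; V=1.000000+0.500000+0.166667=1.6667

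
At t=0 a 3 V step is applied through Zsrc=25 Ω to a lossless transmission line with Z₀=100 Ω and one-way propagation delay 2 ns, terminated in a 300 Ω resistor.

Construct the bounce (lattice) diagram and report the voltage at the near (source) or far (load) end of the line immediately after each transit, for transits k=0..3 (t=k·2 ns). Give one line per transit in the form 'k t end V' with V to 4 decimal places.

Γ_L=0.500000, Γ_S=-0.600000; launch V₁=3·100/125=2.400000
k=0 src: V=2.4000
k=1 load: inc=2.400000, refl=2.400000·0.500000=1.2000; V=0.000000+2.400000+1.200000=3.6000
k=2 src: inc=1.200000, refl=1.200000·-0.600000=-0.7200; V=2.400000+1.200000+-0.720000=2.8800
k=3 load: inc=-0.720000, refl=-0.720000·0.500000=-0.3600; V=3.600000+-0.720000+-0.360000=2.5200

0 0 source 2.4000
1 2 load 3.6000
2 4 source 2.8800
3 6 load 2.5200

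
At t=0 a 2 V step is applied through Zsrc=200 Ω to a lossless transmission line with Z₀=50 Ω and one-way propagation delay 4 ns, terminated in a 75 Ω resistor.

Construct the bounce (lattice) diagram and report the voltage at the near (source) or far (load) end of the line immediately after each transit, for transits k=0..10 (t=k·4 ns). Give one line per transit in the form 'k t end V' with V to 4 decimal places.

0 0 source 0.4000
1 4 load 0.4800
2 8 source 0.5280
3 12 load 0.5376
4 16 source 0.5434
5 20 load 0.5445
6 24 source 0.5452
7 28 load 0.5453
8 32 source 0.5454
9 36 load 0.5454
10 40 source 0.5455

Γ_L=0.200000, Γ_S=0.600000; launch V₁=2·50/250=0.400000
k=0 src: V=0.4000
k=1 load: inc=0.400000, refl=0.400000·0.200000=0.0800; V=0.000000+0.400000+0.080000=0.4800
k=2 src: inc=0.080000, refl=0.080000·0.600000=0.0480; V=0.400000+0.080000+0.048000=0.5280
k=3 load: inc=0.048000, refl=0.048000·0.200000=0.0096; V=0.480000+0.048000+0.009600=0.5376
k=4 src: inc=0.009600, refl=0.009600·0.600000=0.0058; V=0.528000+0.009600+0.005760=0.5434
k=5 load: inc=0.005760, refl=0.005760·0.200000=0.0012; V=0.537600+0.005760+0.001152=0.5445
k=6 src: inc=0.001152, refl=0.001152·0.600000=0.0007; V=0.543360+0.001152+0.000691=0.5452
k=7 load: inc=0.000691, refl=0.000691·0.200000=0.0001; V=0.544512+0.000691+0.000138=0.5453
k=8 src: inc=0.000138, refl=0.000138·0.600000=0.0001; V=0.545203+0.000138+0.000083=0.5454
k=9 load: inc=0.000083, refl=0.000083·0.200000=0.0000; V=0.545341+0.000083+0.000017=0.5454
k=10 src: inc=0.000017, refl=0.000017·0.600000=0.0000; V=0.545424+0.000017+0.000010=0.5455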